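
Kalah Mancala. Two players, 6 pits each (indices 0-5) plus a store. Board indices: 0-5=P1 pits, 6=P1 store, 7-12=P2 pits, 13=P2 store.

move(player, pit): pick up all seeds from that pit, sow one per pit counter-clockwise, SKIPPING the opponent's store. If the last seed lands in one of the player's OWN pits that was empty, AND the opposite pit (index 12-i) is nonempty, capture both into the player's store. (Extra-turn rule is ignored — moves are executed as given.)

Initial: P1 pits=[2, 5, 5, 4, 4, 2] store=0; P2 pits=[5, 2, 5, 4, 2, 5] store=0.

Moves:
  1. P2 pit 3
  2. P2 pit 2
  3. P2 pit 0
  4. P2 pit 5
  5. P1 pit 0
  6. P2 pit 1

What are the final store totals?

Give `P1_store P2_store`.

Answer: 0 7

Derivation:
Move 1: P2 pit3 -> P1=[3,5,5,4,4,2](0) P2=[5,2,5,0,3,6](1)
Move 2: P2 pit2 -> P1=[4,5,5,4,4,2](0) P2=[5,2,0,1,4,7](2)
Move 3: P2 pit0 -> P1=[4,5,5,4,4,2](0) P2=[0,3,1,2,5,8](2)
Move 4: P2 pit5 -> P1=[5,6,6,5,5,0](0) P2=[0,3,1,2,5,0](7)
Move 5: P1 pit0 -> P1=[0,7,7,6,6,1](0) P2=[0,3,1,2,5,0](7)
Move 6: P2 pit1 -> P1=[0,7,7,6,6,1](0) P2=[0,0,2,3,6,0](7)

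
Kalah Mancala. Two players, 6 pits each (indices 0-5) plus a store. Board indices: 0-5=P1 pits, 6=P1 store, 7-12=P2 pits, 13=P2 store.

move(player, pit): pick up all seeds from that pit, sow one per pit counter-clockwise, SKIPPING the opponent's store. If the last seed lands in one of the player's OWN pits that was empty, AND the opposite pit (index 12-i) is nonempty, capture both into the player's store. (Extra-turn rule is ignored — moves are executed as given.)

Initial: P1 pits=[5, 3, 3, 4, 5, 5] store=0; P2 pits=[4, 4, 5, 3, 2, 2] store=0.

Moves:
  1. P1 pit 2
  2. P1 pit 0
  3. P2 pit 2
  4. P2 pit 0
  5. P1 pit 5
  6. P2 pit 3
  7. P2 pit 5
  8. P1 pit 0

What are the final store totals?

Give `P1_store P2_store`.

Move 1: P1 pit2 -> P1=[5,3,0,5,6,6](0) P2=[4,4,5,3,2,2](0)
Move 2: P1 pit0 -> P1=[0,4,1,6,7,7](0) P2=[4,4,5,3,2,2](0)
Move 3: P2 pit2 -> P1=[1,4,1,6,7,7](0) P2=[4,4,0,4,3,3](1)
Move 4: P2 pit0 -> P1=[1,4,1,6,7,7](0) P2=[0,5,1,5,4,3](1)
Move 5: P1 pit5 -> P1=[1,4,1,6,7,0](1) P2=[1,6,2,6,5,4](1)
Move 6: P2 pit3 -> P1=[2,5,2,6,7,0](1) P2=[1,6,2,0,6,5](2)
Move 7: P2 pit5 -> P1=[3,6,3,7,7,0](1) P2=[1,6,2,0,6,0](3)
Move 8: P1 pit0 -> P1=[0,7,4,8,7,0](1) P2=[1,6,2,0,6,0](3)

Answer: 1 3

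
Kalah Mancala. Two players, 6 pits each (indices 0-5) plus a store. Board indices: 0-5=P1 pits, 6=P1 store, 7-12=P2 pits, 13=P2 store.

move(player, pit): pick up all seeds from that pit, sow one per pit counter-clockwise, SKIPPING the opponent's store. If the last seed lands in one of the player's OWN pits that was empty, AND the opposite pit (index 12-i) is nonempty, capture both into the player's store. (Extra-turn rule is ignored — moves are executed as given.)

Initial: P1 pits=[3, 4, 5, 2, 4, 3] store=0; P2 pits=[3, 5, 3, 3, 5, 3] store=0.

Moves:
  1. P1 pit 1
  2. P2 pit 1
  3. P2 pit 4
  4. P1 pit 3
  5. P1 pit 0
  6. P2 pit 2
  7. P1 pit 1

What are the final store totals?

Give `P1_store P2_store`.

Move 1: P1 pit1 -> P1=[3,0,6,3,5,4](0) P2=[3,5,3,3,5,3](0)
Move 2: P2 pit1 -> P1=[3,0,6,3,5,4](0) P2=[3,0,4,4,6,4](1)
Move 3: P2 pit4 -> P1=[4,1,7,4,5,4](0) P2=[3,0,4,4,0,5](2)
Move 4: P1 pit3 -> P1=[4,1,7,0,6,5](1) P2=[4,0,4,4,0,5](2)
Move 5: P1 pit0 -> P1=[0,2,8,1,7,5](1) P2=[4,0,4,4,0,5](2)
Move 6: P2 pit2 -> P1=[0,2,8,1,7,5](1) P2=[4,0,0,5,1,6](3)
Move 7: P1 pit1 -> P1=[0,0,9,2,7,5](1) P2=[4,0,0,5,1,6](3)

Answer: 1 3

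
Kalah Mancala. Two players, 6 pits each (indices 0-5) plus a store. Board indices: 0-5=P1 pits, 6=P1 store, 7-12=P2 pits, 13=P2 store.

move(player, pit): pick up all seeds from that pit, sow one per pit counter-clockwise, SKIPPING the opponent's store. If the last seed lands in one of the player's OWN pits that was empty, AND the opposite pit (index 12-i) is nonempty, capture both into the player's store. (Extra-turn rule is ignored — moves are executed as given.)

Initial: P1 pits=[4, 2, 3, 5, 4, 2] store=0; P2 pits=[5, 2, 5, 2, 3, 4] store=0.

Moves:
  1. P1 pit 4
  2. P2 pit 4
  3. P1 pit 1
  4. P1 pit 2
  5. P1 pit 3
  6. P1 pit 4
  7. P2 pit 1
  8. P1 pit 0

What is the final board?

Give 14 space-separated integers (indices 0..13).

Answer: 0 1 1 1 1 7 4 7 0 7 4 1 6 1

Derivation:
Move 1: P1 pit4 -> P1=[4,2,3,5,0,3](1) P2=[6,3,5,2,3,4](0)
Move 2: P2 pit4 -> P1=[5,2,3,5,0,3](1) P2=[6,3,5,2,0,5](1)
Move 3: P1 pit1 -> P1=[5,0,4,6,0,3](1) P2=[6,3,5,2,0,5](1)
Move 4: P1 pit2 -> P1=[5,0,0,7,1,4](2) P2=[6,3,5,2,0,5](1)
Move 5: P1 pit3 -> P1=[5,0,0,0,2,5](3) P2=[7,4,6,3,0,5](1)
Move 6: P1 pit4 -> P1=[5,0,0,0,0,6](4) P2=[7,4,6,3,0,5](1)
Move 7: P2 pit1 -> P1=[5,0,0,0,0,6](4) P2=[7,0,7,4,1,6](1)
Move 8: P1 pit0 -> P1=[0,1,1,1,1,7](4) P2=[7,0,7,4,1,6](1)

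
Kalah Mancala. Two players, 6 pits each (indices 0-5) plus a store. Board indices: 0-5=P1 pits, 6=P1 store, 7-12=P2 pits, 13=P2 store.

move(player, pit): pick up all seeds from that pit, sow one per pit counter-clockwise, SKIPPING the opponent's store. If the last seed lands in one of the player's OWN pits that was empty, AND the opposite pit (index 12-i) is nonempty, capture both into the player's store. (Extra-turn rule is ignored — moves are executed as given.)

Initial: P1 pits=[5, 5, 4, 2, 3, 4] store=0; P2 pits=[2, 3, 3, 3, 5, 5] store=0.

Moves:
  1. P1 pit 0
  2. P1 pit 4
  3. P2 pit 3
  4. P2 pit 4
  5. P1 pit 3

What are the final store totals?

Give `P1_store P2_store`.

Answer: 2 2

Derivation:
Move 1: P1 pit0 -> P1=[0,6,5,3,4,5](0) P2=[2,3,3,3,5,5](0)
Move 2: P1 pit4 -> P1=[0,6,5,3,0,6](1) P2=[3,4,3,3,5,5](0)
Move 3: P2 pit3 -> P1=[0,6,5,3,0,6](1) P2=[3,4,3,0,6,6](1)
Move 4: P2 pit4 -> P1=[1,7,6,4,0,6](1) P2=[3,4,3,0,0,7](2)
Move 5: P1 pit3 -> P1=[1,7,6,0,1,7](2) P2=[4,4,3,0,0,7](2)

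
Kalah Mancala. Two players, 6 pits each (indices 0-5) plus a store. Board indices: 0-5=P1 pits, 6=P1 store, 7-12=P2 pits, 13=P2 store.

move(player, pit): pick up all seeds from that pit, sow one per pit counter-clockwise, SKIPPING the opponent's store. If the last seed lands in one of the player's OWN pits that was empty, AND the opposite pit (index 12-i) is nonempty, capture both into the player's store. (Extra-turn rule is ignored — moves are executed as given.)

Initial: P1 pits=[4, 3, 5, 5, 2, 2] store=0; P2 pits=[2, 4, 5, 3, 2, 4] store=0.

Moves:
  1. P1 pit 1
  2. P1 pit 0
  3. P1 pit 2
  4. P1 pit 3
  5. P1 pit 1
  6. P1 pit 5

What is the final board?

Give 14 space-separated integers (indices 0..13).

Answer: 0 0 0 0 6 0 8 5 7 8 0 3 4 0

Derivation:
Move 1: P1 pit1 -> P1=[4,0,6,6,3,2](0) P2=[2,4,5,3,2,4](0)
Move 2: P1 pit0 -> P1=[0,1,7,7,4,2](0) P2=[2,4,5,3,2,4](0)
Move 3: P1 pit2 -> P1=[0,1,0,8,5,3](1) P2=[3,5,6,3,2,4](0)
Move 4: P1 pit3 -> P1=[0,1,0,0,6,4](2) P2=[4,6,7,4,3,4](0)
Move 5: P1 pit1 -> P1=[0,0,0,0,6,4](7) P2=[4,6,7,0,3,4](0)
Move 6: P1 pit5 -> P1=[0,0,0,0,6,0](8) P2=[5,7,8,0,3,4](0)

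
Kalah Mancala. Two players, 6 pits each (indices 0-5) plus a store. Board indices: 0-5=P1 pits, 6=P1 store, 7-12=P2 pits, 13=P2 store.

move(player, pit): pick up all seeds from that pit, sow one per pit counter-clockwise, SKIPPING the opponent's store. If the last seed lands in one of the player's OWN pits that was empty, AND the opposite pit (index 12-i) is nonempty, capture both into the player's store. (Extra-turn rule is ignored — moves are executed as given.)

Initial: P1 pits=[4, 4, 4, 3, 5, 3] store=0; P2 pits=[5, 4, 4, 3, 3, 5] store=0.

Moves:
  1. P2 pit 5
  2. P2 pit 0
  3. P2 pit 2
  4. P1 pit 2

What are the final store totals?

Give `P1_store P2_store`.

Move 1: P2 pit5 -> P1=[5,5,5,4,5,3](0) P2=[5,4,4,3,3,0](1)
Move 2: P2 pit0 -> P1=[0,5,5,4,5,3](0) P2=[0,5,5,4,4,0](7)
Move 3: P2 pit2 -> P1=[1,5,5,4,5,3](0) P2=[0,5,0,5,5,1](8)
Move 4: P1 pit2 -> P1=[1,5,0,5,6,4](1) P2=[1,5,0,5,5,1](8)

Answer: 1 8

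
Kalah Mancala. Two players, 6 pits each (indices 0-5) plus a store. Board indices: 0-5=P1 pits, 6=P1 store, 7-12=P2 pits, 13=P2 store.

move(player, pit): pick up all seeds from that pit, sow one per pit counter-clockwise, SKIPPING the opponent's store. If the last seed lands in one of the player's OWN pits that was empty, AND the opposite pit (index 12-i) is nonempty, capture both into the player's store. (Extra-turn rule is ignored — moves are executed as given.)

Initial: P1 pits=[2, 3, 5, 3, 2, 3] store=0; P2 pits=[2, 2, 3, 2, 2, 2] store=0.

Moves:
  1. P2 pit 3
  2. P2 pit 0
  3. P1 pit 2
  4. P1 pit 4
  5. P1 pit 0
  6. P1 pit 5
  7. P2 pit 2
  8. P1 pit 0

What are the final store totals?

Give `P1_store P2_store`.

Answer: 3 1

Derivation:
Move 1: P2 pit3 -> P1=[2,3,5,3,2,3](0) P2=[2,2,3,0,3,3](0)
Move 2: P2 pit0 -> P1=[2,3,5,3,2,3](0) P2=[0,3,4,0,3,3](0)
Move 3: P1 pit2 -> P1=[2,3,0,4,3,4](1) P2=[1,3,4,0,3,3](0)
Move 4: P1 pit4 -> P1=[2,3,0,4,0,5](2) P2=[2,3,4,0,3,3](0)
Move 5: P1 pit0 -> P1=[0,4,1,4,0,5](2) P2=[2,3,4,0,3,3](0)
Move 6: P1 pit5 -> P1=[0,4,1,4,0,0](3) P2=[3,4,5,1,3,3](0)
Move 7: P2 pit2 -> P1=[1,4,1,4,0,0](3) P2=[3,4,0,2,4,4](1)
Move 8: P1 pit0 -> P1=[0,5,1,4,0,0](3) P2=[3,4,0,2,4,4](1)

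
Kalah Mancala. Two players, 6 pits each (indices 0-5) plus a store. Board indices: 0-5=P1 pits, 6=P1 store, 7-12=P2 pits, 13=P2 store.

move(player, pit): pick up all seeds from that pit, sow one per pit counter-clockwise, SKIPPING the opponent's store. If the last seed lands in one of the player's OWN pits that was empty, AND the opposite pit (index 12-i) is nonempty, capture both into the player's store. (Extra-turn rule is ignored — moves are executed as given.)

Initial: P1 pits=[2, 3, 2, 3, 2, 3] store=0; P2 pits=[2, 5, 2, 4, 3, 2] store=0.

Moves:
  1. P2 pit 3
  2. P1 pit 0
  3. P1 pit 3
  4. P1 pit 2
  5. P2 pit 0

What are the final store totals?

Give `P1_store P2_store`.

Answer: 1 1

Derivation:
Move 1: P2 pit3 -> P1=[3,3,2,3,2,3](0) P2=[2,5,2,0,4,3](1)
Move 2: P1 pit0 -> P1=[0,4,3,4,2,3](0) P2=[2,5,2,0,4,3](1)
Move 3: P1 pit3 -> P1=[0,4,3,0,3,4](1) P2=[3,5,2,0,4,3](1)
Move 4: P1 pit2 -> P1=[0,4,0,1,4,5](1) P2=[3,5,2,0,4,3](1)
Move 5: P2 pit0 -> P1=[0,4,0,1,4,5](1) P2=[0,6,3,1,4,3](1)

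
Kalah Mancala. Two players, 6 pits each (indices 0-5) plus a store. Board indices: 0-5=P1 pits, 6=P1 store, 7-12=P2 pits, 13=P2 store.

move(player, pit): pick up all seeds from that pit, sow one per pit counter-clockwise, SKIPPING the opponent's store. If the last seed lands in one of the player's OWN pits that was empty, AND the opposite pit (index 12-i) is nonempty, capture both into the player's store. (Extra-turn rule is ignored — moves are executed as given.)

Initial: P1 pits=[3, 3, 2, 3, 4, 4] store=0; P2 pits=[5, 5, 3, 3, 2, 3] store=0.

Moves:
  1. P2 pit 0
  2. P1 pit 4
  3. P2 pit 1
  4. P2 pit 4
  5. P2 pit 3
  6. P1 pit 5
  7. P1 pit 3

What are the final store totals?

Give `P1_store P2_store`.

Answer: 3 3

Derivation:
Move 1: P2 pit0 -> P1=[3,3,2,3,4,4](0) P2=[0,6,4,4,3,4](0)
Move 2: P1 pit4 -> P1=[3,3,2,3,0,5](1) P2=[1,7,4,4,3,4](0)
Move 3: P2 pit1 -> P1=[4,4,2,3,0,5](1) P2=[1,0,5,5,4,5](1)
Move 4: P2 pit4 -> P1=[5,5,2,3,0,5](1) P2=[1,0,5,5,0,6](2)
Move 5: P2 pit3 -> P1=[6,6,2,3,0,5](1) P2=[1,0,5,0,1,7](3)
Move 6: P1 pit5 -> P1=[6,6,2,3,0,0](2) P2=[2,1,6,1,1,7](3)
Move 7: P1 pit3 -> P1=[6,6,2,0,1,1](3) P2=[2,1,6,1,1,7](3)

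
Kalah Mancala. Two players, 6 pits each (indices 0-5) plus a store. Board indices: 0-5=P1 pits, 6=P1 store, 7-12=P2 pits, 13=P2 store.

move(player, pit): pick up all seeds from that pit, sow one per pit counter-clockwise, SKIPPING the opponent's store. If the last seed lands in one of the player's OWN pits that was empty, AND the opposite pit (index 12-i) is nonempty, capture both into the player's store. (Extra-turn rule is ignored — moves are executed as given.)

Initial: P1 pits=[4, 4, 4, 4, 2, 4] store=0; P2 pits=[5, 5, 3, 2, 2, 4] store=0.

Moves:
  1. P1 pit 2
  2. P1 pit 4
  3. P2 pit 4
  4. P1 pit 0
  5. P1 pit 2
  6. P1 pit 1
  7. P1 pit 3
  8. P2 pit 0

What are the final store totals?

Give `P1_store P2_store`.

Move 1: P1 pit2 -> P1=[4,4,0,5,3,5](1) P2=[5,5,3,2,2,4](0)
Move 2: P1 pit4 -> P1=[4,4,0,5,0,6](2) P2=[6,5,3,2,2,4](0)
Move 3: P2 pit4 -> P1=[4,4,0,5,0,6](2) P2=[6,5,3,2,0,5](1)
Move 4: P1 pit0 -> P1=[0,5,1,6,0,6](8) P2=[6,0,3,2,0,5](1)
Move 5: P1 pit2 -> P1=[0,5,0,7,0,6](8) P2=[6,0,3,2,0,5](1)
Move 6: P1 pit1 -> P1=[0,0,1,8,1,7](9) P2=[6,0,3,2,0,5](1)
Move 7: P1 pit3 -> P1=[0,0,1,0,2,8](10) P2=[7,1,4,3,1,5](1)
Move 8: P2 pit0 -> P1=[1,0,1,0,2,8](10) P2=[0,2,5,4,2,6](2)

Answer: 10 2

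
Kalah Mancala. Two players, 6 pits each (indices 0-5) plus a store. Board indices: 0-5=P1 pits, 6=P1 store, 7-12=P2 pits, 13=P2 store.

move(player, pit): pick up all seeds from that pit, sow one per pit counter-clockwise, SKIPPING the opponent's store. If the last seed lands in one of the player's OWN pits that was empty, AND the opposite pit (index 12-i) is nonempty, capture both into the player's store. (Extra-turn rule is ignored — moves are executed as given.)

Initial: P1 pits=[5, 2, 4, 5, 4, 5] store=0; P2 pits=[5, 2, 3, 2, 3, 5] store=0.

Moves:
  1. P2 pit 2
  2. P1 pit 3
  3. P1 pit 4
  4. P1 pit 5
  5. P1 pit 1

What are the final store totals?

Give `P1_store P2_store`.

Move 1: P2 pit2 -> P1=[5,2,4,5,4,5](0) P2=[5,2,0,3,4,6](0)
Move 2: P1 pit3 -> P1=[5,2,4,0,5,6](1) P2=[6,3,0,3,4,6](0)
Move 3: P1 pit4 -> P1=[5,2,4,0,0,7](2) P2=[7,4,1,3,4,6](0)
Move 4: P1 pit5 -> P1=[5,2,4,0,0,0](3) P2=[8,5,2,4,5,7](0)
Move 5: P1 pit1 -> P1=[5,0,5,0,0,0](6) P2=[8,5,0,4,5,7](0)

Answer: 6 0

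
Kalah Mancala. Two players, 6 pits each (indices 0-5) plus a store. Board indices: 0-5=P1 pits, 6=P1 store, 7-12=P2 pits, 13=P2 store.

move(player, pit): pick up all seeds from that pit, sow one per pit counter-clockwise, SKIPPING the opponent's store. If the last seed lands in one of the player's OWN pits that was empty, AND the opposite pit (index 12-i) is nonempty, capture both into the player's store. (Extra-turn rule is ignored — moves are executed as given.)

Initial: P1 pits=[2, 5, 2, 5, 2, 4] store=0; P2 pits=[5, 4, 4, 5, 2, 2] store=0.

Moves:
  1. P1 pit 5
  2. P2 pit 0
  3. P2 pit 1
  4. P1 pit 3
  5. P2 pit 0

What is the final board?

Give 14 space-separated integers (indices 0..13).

Answer: 3 5 2 0 3 1 2 0 2 7 7 4 4 2

Derivation:
Move 1: P1 pit5 -> P1=[2,5,2,5,2,0](1) P2=[6,5,5,5,2,2](0)
Move 2: P2 pit0 -> P1=[2,5,2,5,2,0](1) P2=[0,6,6,6,3,3](1)
Move 3: P2 pit1 -> P1=[3,5,2,5,2,0](1) P2=[0,0,7,7,4,4](2)
Move 4: P1 pit3 -> P1=[3,5,2,0,3,1](2) P2=[1,1,7,7,4,4](2)
Move 5: P2 pit0 -> P1=[3,5,2,0,3,1](2) P2=[0,2,7,7,4,4](2)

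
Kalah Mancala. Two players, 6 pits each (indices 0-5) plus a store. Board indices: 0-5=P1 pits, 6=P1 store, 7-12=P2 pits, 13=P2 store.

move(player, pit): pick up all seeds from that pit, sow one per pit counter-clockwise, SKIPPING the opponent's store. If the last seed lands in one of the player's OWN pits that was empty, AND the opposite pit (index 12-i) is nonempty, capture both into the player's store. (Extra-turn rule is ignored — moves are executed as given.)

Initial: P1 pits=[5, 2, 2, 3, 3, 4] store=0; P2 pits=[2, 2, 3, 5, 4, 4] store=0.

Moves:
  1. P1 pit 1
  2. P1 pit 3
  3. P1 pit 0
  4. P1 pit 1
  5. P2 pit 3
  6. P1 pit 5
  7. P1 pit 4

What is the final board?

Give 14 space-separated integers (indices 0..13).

Move 1: P1 pit1 -> P1=[5,0,3,4,3,4](0) P2=[2,2,3,5,4,4](0)
Move 2: P1 pit3 -> P1=[5,0,3,0,4,5](1) P2=[3,2,3,5,4,4](0)
Move 3: P1 pit0 -> P1=[0,1,4,1,5,6](1) P2=[3,2,3,5,4,4](0)
Move 4: P1 pit1 -> P1=[0,0,5,1,5,6](1) P2=[3,2,3,5,4,4](0)
Move 5: P2 pit3 -> P1=[1,1,5,1,5,6](1) P2=[3,2,3,0,5,5](1)
Move 6: P1 pit5 -> P1=[1,1,5,1,5,0](2) P2=[4,3,4,1,6,5](1)
Move 7: P1 pit4 -> P1=[1,1,5,1,0,1](3) P2=[5,4,5,1,6,5](1)

Answer: 1 1 5 1 0 1 3 5 4 5 1 6 5 1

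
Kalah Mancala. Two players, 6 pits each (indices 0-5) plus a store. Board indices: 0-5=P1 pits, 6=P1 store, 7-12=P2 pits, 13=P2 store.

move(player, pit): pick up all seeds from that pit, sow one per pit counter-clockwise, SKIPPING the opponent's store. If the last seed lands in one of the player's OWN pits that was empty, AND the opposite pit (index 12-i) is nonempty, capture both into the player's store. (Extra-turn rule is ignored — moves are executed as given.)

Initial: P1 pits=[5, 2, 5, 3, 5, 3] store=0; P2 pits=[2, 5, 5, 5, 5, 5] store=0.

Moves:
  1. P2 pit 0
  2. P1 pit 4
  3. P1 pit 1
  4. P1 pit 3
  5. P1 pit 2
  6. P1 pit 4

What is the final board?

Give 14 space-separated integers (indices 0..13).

Answer: 5 0 0 1 0 7 4 3 8 7 5 5 5 0

Derivation:
Move 1: P2 pit0 -> P1=[5,2,5,3,5,3](0) P2=[0,6,6,5,5,5](0)
Move 2: P1 pit4 -> P1=[5,2,5,3,0,4](1) P2=[1,7,7,5,5,5](0)
Move 3: P1 pit1 -> P1=[5,0,6,4,0,4](1) P2=[1,7,7,5,5,5](0)
Move 4: P1 pit3 -> P1=[5,0,6,0,1,5](2) P2=[2,7,7,5,5,5](0)
Move 5: P1 pit2 -> P1=[5,0,0,1,2,6](3) P2=[3,8,7,5,5,5](0)
Move 6: P1 pit4 -> P1=[5,0,0,1,0,7](4) P2=[3,8,7,5,5,5](0)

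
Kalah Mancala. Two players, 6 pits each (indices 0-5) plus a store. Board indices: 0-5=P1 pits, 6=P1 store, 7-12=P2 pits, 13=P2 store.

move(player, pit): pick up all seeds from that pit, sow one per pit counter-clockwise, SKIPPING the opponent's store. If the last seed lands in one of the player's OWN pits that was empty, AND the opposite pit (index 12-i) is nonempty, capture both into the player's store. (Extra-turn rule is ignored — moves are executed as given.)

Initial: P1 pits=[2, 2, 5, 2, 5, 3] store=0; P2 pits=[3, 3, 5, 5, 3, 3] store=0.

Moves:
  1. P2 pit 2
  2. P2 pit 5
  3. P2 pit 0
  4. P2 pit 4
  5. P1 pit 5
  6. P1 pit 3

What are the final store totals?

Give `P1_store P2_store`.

Move 1: P2 pit2 -> P1=[3,2,5,2,5,3](0) P2=[3,3,0,6,4,4](1)
Move 2: P2 pit5 -> P1=[4,3,6,2,5,3](0) P2=[3,3,0,6,4,0](2)
Move 3: P2 pit0 -> P1=[4,3,6,2,5,3](0) P2=[0,4,1,7,4,0](2)
Move 4: P2 pit4 -> P1=[5,4,6,2,5,3](0) P2=[0,4,1,7,0,1](3)
Move 5: P1 pit5 -> P1=[5,4,6,2,5,0](1) P2=[1,5,1,7,0,1](3)
Move 6: P1 pit3 -> P1=[5,4,6,0,6,0](3) P2=[0,5,1,7,0,1](3)

Answer: 3 3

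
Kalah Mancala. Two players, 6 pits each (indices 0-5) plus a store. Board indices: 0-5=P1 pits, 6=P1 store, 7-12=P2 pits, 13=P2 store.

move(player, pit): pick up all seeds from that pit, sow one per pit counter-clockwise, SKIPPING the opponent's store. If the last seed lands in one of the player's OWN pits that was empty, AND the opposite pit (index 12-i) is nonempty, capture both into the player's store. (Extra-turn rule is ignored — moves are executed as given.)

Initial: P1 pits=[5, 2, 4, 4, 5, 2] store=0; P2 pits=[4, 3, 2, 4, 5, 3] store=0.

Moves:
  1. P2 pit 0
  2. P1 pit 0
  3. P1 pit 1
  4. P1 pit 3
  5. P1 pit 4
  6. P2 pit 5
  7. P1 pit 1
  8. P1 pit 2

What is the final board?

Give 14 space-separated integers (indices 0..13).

Answer: 1 0 0 1 1 6 3 3 7 6 7 7 0 1

Derivation:
Move 1: P2 pit0 -> P1=[5,2,4,4,5,2](0) P2=[0,4,3,5,6,3](0)
Move 2: P1 pit0 -> P1=[0,3,5,5,6,3](0) P2=[0,4,3,5,6,3](0)
Move 3: P1 pit1 -> P1=[0,0,6,6,7,3](0) P2=[0,4,3,5,6,3](0)
Move 4: P1 pit3 -> P1=[0,0,6,0,8,4](1) P2=[1,5,4,5,6,3](0)
Move 5: P1 pit4 -> P1=[0,0,6,0,0,5](2) P2=[2,6,5,6,7,4](0)
Move 6: P2 pit5 -> P1=[1,1,7,0,0,5](2) P2=[2,6,5,6,7,0](1)
Move 7: P1 pit1 -> P1=[1,0,8,0,0,5](2) P2=[2,6,5,6,7,0](1)
Move 8: P1 pit2 -> P1=[1,0,0,1,1,6](3) P2=[3,7,6,7,7,0](1)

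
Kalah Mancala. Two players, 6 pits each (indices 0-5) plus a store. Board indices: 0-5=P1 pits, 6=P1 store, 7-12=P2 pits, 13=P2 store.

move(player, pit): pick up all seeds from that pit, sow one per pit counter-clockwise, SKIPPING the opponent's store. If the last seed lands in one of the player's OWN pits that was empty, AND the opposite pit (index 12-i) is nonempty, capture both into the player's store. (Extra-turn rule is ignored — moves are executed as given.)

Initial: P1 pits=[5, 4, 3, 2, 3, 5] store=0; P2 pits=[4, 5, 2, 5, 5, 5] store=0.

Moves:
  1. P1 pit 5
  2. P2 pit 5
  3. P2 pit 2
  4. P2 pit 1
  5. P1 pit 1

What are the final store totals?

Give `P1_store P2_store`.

Answer: 2 9

Derivation:
Move 1: P1 pit5 -> P1=[5,4,3,2,3,0](1) P2=[5,6,3,6,5,5](0)
Move 2: P2 pit5 -> P1=[6,5,4,3,3,0](1) P2=[5,6,3,6,5,0](1)
Move 3: P2 pit2 -> P1=[0,5,4,3,3,0](1) P2=[5,6,0,7,6,0](8)
Move 4: P2 pit1 -> P1=[1,5,4,3,3,0](1) P2=[5,0,1,8,7,1](9)
Move 5: P1 pit1 -> P1=[1,0,5,4,4,1](2) P2=[5,0,1,8,7,1](9)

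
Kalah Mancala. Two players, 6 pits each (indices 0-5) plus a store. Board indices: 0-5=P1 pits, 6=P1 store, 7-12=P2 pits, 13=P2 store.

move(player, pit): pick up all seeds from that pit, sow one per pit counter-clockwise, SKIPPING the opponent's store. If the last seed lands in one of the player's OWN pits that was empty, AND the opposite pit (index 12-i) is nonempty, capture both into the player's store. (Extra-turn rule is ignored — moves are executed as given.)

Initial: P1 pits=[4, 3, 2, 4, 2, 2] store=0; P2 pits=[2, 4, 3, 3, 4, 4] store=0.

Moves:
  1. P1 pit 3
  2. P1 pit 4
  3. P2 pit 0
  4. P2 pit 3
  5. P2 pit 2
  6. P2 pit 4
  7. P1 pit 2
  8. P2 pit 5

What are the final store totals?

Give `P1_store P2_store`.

Answer: 2 4

Derivation:
Move 1: P1 pit3 -> P1=[4,3,2,0,3,3](1) P2=[3,4,3,3,4,4](0)
Move 2: P1 pit4 -> P1=[4,3,2,0,0,4](2) P2=[4,4,3,3,4,4](0)
Move 3: P2 pit0 -> P1=[4,3,2,0,0,4](2) P2=[0,5,4,4,5,4](0)
Move 4: P2 pit3 -> P1=[5,3,2,0,0,4](2) P2=[0,5,4,0,6,5](1)
Move 5: P2 pit2 -> P1=[5,3,2,0,0,4](2) P2=[0,5,0,1,7,6](2)
Move 6: P2 pit4 -> P1=[6,4,3,1,1,4](2) P2=[0,5,0,1,0,7](3)
Move 7: P1 pit2 -> P1=[6,4,0,2,2,5](2) P2=[0,5,0,1,0,7](3)
Move 8: P2 pit5 -> P1=[7,5,1,3,3,6](2) P2=[0,5,0,1,0,0](4)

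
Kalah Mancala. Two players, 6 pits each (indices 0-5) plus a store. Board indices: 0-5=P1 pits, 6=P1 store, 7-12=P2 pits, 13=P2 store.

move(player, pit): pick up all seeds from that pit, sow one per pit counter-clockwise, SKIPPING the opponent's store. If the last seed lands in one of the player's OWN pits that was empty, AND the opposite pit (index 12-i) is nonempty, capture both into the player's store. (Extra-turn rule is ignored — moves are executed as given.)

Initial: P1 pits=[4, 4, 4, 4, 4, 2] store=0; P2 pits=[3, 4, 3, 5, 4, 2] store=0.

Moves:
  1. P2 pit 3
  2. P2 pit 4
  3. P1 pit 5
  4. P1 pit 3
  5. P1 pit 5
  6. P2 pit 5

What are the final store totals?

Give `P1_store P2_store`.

Move 1: P2 pit3 -> P1=[5,5,4,4,4,2](0) P2=[3,4,3,0,5,3](1)
Move 2: P2 pit4 -> P1=[6,6,5,4,4,2](0) P2=[3,4,3,0,0,4](2)
Move 3: P1 pit5 -> P1=[6,6,5,4,4,0](1) P2=[4,4,3,0,0,4](2)
Move 4: P1 pit3 -> P1=[6,6,5,0,5,1](2) P2=[5,4,3,0,0,4](2)
Move 5: P1 pit5 -> P1=[6,6,5,0,5,0](3) P2=[5,4,3,0,0,4](2)
Move 6: P2 pit5 -> P1=[7,7,6,0,5,0](3) P2=[5,4,3,0,0,0](3)

Answer: 3 3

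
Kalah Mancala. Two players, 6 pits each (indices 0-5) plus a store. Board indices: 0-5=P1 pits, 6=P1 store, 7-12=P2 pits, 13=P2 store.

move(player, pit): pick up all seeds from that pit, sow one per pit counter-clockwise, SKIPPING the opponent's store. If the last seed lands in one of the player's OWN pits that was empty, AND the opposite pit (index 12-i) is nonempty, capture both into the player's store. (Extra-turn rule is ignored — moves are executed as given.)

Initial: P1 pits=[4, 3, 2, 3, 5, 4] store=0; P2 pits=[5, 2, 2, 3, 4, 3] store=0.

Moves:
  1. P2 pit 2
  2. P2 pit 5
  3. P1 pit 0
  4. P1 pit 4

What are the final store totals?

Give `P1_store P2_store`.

Move 1: P2 pit2 -> P1=[4,3,2,3,5,4](0) P2=[5,2,0,4,5,3](0)
Move 2: P2 pit5 -> P1=[5,4,2,3,5,4](0) P2=[5,2,0,4,5,0](1)
Move 3: P1 pit0 -> P1=[0,5,3,4,6,5](0) P2=[5,2,0,4,5,0](1)
Move 4: P1 pit4 -> P1=[0,5,3,4,0,6](1) P2=[6,3,1,5,5,0](1)

Answer: 1 1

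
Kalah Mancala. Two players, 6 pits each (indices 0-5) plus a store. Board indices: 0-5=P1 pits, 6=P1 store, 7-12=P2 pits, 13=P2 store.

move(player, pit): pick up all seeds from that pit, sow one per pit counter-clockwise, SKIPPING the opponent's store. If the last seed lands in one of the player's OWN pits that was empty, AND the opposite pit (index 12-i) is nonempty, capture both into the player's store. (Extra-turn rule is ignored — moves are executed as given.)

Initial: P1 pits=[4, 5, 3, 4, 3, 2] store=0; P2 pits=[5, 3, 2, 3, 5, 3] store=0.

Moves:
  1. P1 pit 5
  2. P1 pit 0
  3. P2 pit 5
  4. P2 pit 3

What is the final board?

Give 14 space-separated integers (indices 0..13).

Answer: 1 7 4 5 4 0 1 6 3 2 0 6 1 2

Derivation:
Move 1: P1 pit5 -> P1=[4,5,3,4,3,0](1) P2=[6,3,2,3,5,3](0)
Move 2: P1 pit0 -> P1=[0,6,4,5,4,0](1) P2=[6,3,2,3,5,3](0)
Move 3: P2 pit5 -> P1=[1,7,4,5,4,0](1) P2=[6,3,2,3,5,0](1)
Move 4: P2 pit3 -> P1=[1,7,4,5,4,0](1) P2=[6,3,2,0,6,1](2)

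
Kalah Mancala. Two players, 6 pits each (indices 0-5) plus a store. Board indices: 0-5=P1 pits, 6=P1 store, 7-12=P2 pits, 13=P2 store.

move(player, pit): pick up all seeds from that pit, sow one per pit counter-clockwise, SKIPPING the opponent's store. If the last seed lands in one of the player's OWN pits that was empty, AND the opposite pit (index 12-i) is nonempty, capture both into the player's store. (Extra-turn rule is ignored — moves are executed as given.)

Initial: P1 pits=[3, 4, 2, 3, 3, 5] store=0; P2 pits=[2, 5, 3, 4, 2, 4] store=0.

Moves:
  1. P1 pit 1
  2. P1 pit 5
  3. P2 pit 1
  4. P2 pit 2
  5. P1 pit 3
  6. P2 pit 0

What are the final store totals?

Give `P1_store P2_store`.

Move 1: P1 pit1 -> P1=[3,0,3,4,4,6](0) P2=[2,5,3,4,2,4](0)
Move 2: P1 pit5 -> P1=[3,0,3,4,4,0](1) P2=[3,6,4,5,3,4](0)
Move 3: P2 pit1 -> P1=[4,0,3,4,4,0](1) P2=[3,0,5,6,4,5](1)
Move 4: P2 pit2 -> P1=[5,0,3,4,4,0](1) P2=[3,0,0,7,5,6](2)
Move 5: P1 pit3 -> P1=[5,0,3,0,5,1](2) P2=[4,0,0,7,5,6](2)
Move 6: P2 pit0 -> P1=[5,0,3,0,5,1](2) P2=[0,1,1,8,6,6](2)

Answer: 2 2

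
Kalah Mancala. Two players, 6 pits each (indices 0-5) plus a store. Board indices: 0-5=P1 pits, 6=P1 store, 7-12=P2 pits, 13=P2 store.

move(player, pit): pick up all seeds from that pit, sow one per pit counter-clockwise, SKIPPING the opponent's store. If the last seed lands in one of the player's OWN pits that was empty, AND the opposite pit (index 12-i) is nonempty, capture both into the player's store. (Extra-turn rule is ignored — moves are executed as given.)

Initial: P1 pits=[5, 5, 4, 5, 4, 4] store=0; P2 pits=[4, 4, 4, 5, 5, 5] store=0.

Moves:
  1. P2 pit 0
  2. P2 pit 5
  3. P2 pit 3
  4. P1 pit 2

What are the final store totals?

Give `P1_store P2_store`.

Answer: 1 2

Derivation:
Move 1: P2 pit0 -> P1=[5,5,4,5,4,4](0) P2=[0,5,5,6,6,5](0)
Move 2: P2 pit5 -> P1=[6,6,5,6,4,4](0) P2=[0,5,5,6,6,0](1)
Move 3: P2 pit3 -> P1=[7,7,6,6,4,4](0) P2=[0,5,5,0,7,1](2)
Move 4: P1 pit2 -> P1=[7,7,0,7,5,5](1) P2=[1,6,5,0,7,1](2)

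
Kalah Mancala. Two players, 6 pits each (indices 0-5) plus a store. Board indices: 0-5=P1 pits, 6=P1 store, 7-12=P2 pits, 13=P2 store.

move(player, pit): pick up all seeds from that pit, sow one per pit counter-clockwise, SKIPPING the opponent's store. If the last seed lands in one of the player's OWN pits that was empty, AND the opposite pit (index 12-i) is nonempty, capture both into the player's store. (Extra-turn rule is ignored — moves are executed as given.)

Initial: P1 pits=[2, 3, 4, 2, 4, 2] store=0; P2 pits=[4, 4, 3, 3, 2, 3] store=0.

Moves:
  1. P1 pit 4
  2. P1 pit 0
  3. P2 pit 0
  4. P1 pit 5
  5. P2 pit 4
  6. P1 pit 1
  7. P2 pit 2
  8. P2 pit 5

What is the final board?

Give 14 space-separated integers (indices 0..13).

Answer: 2 1 7 4 2 0 4 0 7 0 5 1 0 3

Derivation:
Move 1: P1 pit4 -> P1=[2,3,4,2,0,3](1) P2=[5,5,3,3,2,3](0)
Move 2: P1 pit0 -> P1=[0,4,5,2,0,3](1) P2=[5,5,3,3,2,3](0)
Move 3: P2 pit0 -> P1=[0,4,5,2,0,3](1) P2=[0,6,4,4,3,4](0)
Move 4: P1 pit5 -> P1=[0,4,5,2,0,0](2) P2=[1,7,4,4,3,4](0)
Move 5: P2 pit4 -> P1=[1,4,5,2,0,0](2) P2=[1,7,4,4,0,5](1)
Move 6: P1 pit1 -> P1=[1,0,6,3,1,0](4) P2=[0,7,4,4,0,5](1)
Move 7: P2 pit2 -> P1=[1,0,6,3,1,0](4) P2=[0,7,0,5,1,6](2)
Move 8: P2 pit5 -> P1=[2,1,7,4,2,0](4) P2=[0,7,0,5,1,0](3)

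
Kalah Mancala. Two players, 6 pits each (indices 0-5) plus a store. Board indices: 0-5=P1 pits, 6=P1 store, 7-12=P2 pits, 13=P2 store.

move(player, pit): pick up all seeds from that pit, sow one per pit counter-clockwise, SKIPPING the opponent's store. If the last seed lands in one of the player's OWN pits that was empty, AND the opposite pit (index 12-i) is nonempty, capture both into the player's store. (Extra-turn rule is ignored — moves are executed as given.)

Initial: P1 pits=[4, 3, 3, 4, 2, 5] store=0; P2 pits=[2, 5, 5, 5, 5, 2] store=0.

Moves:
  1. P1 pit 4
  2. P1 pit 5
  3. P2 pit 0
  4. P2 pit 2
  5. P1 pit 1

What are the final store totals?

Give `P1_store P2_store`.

Answer: 2 1

Derivation:
Move 1: P1 pit4 -> P1=[4,3,3,4,0,6](1) P2=[2,5,5,5,5,2](0)
Move 2: P1 pit5 -> P1=[4,3,3,4,0,0](2) P2=[3,6,6,6,6,2](0)
Move 3: P2 pit0 -> P1=[4,3,3,4,0,0](2) P2=[0,7,7,7,6,2](0)
Move 4: P2 pit2 -> P1=[5,4,4,4,0,0](2) P2=[0,7,0,8,7,3](1)
Move 5: P1 pit1 -> P1=[5,0,5,5,1,1](2) P2=[0,7,0,8,7,3](1)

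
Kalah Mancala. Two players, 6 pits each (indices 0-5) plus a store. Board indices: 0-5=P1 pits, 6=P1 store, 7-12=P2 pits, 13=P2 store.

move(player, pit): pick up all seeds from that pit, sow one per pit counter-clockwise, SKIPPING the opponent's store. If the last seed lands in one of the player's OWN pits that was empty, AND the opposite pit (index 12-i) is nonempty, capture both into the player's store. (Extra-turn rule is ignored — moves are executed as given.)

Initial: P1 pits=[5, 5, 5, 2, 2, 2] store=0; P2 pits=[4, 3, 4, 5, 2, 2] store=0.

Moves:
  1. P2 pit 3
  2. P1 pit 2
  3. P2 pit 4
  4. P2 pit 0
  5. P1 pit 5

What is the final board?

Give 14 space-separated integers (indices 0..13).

Move 1: P2 pit3 -> P1=[6,6,5,2,2,2](0) P2=[4,3,4,0,3,3](1)
Move 2: P1 pit2 -> P1=[6,6,0,3,3,3](1) P2=[5,3,4,0,3,3](1)
Move 3: P2 pit4 -> P1=[7,6,0,3,3,3](1) P2=[5,3,4,0,0,4](2)
Move 4: P2 pit0 -> P1=[7,6,0,3,3,3](1) P2=[0,4,5,1,1,5](2)
Move 5: P1 pit5 -> P1=[7,6,0,3,3,0](2) P2=[1,5,5,1,1,5](2)

Answer: 7 6 0 3 3 0 2 1 5 5 1 1 5 2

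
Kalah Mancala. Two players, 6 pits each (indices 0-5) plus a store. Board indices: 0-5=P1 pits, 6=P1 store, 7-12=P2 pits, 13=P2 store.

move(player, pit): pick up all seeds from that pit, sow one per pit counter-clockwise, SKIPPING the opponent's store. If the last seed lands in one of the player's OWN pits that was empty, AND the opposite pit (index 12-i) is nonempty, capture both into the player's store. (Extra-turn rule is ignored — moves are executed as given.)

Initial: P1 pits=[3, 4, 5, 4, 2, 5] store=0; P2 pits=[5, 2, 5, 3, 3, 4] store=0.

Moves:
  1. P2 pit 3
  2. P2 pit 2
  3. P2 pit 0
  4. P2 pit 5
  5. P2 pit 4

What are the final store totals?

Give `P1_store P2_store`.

Move 1: P2 pit3 -> P1=[3,4,5,4,2,5](0) P2=[5,2,5,0,4,5](1)
Move 2: P2 pit2 -> P1=[4,4,5,4,2,5](0) P2=[5,2,0,1,5,6](2)
Move 3: P2 pit0 -> P1=[4,4,5,4,2,5](0) P2=[0,3,1,2,6,7](2)
Move 4: P2 pit5 -> P1=[5,5,6,5,3,6](0) P2=[0,3,1,2,6,0](3)
Move 5: P2 pit4 -> P1=[6,6,7,6,3,6](0) P2=[0,3,1,2,0,1](4)

Answer: 0 4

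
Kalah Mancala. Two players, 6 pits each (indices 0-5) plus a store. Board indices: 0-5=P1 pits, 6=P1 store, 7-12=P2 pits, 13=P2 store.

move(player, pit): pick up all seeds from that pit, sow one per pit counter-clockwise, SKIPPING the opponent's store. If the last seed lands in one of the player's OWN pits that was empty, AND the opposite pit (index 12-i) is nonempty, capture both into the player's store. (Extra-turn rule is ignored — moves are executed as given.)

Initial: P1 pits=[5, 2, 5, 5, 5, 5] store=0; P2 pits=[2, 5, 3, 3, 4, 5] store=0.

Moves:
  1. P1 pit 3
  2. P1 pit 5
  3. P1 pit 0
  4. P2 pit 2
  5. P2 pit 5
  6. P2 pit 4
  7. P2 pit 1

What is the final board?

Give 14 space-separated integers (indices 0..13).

Answer: 3 6 8 3 8 0 7 0 0 1 6 1 2 4

Derivation:
Move 1: P1 pit3 -> P1=[5,2,5,0,6,6](1) P2=[3,6,3,3,4,5](0)
Move 2: P1 pit5 -> P1=[5,2,5,0,6,0](2) P2=[4,7,4,4,5,5](0)
Move 3: P1 pit0 -> P1=[0,3,6,1,7,0](7) P2=[0,7,4,4,5,5](0)
Move 4: P2 pit2 -> P1=[0,3,6,1,7,0](7) P2=[0,7,0,5,6,6](1)
Move 5: P2 pit5 -> P1=[1,4,7,2,8,0](7) P2=[0,7,0,5,6,0](2)
Move 6: P2 pit4 -> P1=[2,5,8,3,8,0](7) P2=[0,7,0,5,0,1](3)
Move 7: P2 pit1 -> P1=[3,6,8,3,8,0](7) P2=[0,0,1,6,1,2](4)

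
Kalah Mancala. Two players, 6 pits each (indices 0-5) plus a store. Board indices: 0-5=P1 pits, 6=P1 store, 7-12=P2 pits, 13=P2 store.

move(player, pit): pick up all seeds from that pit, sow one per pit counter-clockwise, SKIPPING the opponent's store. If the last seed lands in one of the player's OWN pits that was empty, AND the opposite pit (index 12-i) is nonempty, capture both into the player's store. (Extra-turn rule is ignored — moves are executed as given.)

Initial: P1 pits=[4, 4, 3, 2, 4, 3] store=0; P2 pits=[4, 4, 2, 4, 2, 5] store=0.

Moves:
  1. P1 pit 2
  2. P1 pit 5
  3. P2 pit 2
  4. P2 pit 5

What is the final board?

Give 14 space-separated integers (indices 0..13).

Answer: 5 5 1 4 6 0 1 5 5 0 5 3 0 1

Derivation:
Move 1: P1 pit2 -> P1=[4,4,0,3,5,4](0) P2=[4,4,2,4,2,5](0)
Move 2: P1 pit5 -> P1=[4,4,0,3,5,0](1) P2=[5,5,3,4,2,5](0)
Move 3: P2 pit2 -> P1=[4,4,0,3,5,0](1) P2=[5,5,0,5,3,6](0)
Move 4: P2 pit5 -> P1=[5,5,1,4,6,0](1) P2=[5,5,0,5,3,0](1)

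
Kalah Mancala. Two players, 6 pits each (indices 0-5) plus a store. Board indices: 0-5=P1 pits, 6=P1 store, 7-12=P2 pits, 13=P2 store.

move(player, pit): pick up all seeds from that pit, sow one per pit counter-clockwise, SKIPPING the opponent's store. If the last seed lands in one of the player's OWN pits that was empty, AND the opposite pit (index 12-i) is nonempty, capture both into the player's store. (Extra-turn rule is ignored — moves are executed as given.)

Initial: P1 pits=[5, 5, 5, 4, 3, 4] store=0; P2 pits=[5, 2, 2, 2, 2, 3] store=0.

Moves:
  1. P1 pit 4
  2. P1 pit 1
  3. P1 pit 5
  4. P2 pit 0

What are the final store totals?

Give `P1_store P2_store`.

Move 1: P1 pit4 -> P1=[5,5,5,4,0,5](1) P2=[6,2,2,2,2,3](0)
Move 2: P1 pit1 -> P1=[5,0,6,5,1,6](2) P2=[6,2,2,2,2,3](0)
Move 3: P1 pit5 -> P1=[5,0,6,5,1,0](3) P2=[7,3,3,3,3,3](0)
Move 4: P2 pit0 -> P1=[6,0,6,5,1,0](3) P2=[0,4,4,4,4,4](1)

Answer: 3 1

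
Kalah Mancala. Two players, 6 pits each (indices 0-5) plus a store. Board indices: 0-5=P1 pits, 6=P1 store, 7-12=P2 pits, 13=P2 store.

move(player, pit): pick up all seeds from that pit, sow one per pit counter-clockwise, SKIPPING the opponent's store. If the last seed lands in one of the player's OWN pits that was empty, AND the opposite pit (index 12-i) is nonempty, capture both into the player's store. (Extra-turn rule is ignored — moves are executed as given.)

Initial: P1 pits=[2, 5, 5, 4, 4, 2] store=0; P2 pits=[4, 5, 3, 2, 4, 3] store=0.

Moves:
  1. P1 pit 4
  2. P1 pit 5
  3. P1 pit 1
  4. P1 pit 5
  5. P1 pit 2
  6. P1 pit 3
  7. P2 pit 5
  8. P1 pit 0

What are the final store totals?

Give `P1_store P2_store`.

Answer: 11 1

Derivation:
Move 1: P1 pit4 -> P1=[2,5,5,4,0,3](1) P2=[5,6,3,2,4,3](0)
Move 2: P1 pit5 -> P1=[2,5,5,4,0,0](2) P2=[6,7,3,2,4,3](0)
Move 3: P1 pit1 -> P1=[2,0,6,5,1,1](3) P2=[6,7,3,2,4,3](0)
Move 4: P1 pit5 -> P1=[2,0,6,5,1,0](4) P2=[6,7,3,2,4,3](0)
Move 5: P1 pit2 -> P1=[2,0,0,6,2,1](5) P2=[7,8,3,2,4,3](0)
Move 6: P1 pit3 -> P1=[2,0,0,0,3,2](6) P2=[8,9,4,2,4,3](0)
Move 7: P2 pit5 -> P1=[3,1,0,0,3,2](6) P2=[8,9,4,2,4,0](1)
Move 8: P1 pit0 -> P1=[0,2,1,0,3,2](11) P2=[8,9,0,2,4,0](1)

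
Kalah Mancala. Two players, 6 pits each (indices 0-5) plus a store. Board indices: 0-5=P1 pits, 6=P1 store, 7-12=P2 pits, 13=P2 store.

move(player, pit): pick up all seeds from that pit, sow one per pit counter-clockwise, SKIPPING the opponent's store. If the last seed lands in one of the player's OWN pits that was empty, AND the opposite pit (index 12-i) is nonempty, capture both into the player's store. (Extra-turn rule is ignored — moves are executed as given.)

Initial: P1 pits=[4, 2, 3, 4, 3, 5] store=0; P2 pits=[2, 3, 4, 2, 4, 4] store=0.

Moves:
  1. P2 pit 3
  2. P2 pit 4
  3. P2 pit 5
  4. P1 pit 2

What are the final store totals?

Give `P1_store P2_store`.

Answer: 1 2

Derivation:
Move 1: P2 pit3 -> P1=[4,2,3,4,3,5](0) P2=[2,3,4,0,5,5](0)
Move 2: P2 pit4 -> P1=[5,3,4,4,3,5](0) P2=[2,3,4,0,0,6](1)
Move 3: P2 pit5 -> P1=[6,4,5,5,4,5](0) P2=[2,3,4,0,0,0](2)
Move 4: P1 pit2 -> P1=[6,4,0,6,5,6](1) P2=[3,3,4,0,0,0](2)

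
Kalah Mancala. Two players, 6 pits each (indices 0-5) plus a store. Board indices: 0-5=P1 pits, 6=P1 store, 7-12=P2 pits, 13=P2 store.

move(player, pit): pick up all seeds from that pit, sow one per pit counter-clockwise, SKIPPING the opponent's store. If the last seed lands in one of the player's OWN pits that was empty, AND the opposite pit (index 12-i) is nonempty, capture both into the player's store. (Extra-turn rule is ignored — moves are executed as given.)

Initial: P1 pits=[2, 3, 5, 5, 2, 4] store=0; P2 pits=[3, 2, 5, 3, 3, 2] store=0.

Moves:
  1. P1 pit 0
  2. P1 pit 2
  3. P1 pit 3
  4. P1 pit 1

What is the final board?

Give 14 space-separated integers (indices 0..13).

Move 1: P1 pit0 -> P1=[0,4,6,5,2,4](0) P2=[3,2,5,3,3,2](0)
Move 2: P1 pit2 -> P1=[0,4,0,6,3,5](1) P2=[4,3,5,3,3,2](0)
Move 3: P1 pit3 -> P1=[0,4,0,0,4,6](2) P2=[5,4,6,3,3,2](0)
Move 4: P1 pit1 -> P1=[0,0,1,1,5,7](2) P2=[5,4,6,3,3,2](0)

Answer: 0 0 1 1 5 7 2 5 4 6 3 3 2 0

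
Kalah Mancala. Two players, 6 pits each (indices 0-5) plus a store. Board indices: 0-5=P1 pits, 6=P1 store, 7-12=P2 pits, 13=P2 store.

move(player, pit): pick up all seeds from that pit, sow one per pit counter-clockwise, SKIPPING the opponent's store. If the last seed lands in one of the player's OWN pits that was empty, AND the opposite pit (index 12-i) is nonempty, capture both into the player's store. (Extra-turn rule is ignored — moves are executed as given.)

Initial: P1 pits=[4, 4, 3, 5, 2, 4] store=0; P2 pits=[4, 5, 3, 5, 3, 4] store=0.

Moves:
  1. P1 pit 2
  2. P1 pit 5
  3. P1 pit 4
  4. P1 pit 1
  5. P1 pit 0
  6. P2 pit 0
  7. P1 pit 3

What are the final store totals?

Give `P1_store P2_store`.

Answer: 3 1

Derivation:
Move 1: P1 pit2 -> P1=[4,4,0,6,3,5](0) P2=[4,5,3,5,3,4](0)
Move 2: P1 pit5 -> P1=[4,4,0,6,3,0](1) P2=[5,6,4,6,3,4](0)
Move 3: P1 pit4 -> P1=[4,4,0,6,0,1](2) P2=[6,6,4,6,3,4](0)
Move 4: P1 pit1 -> P1=[4,0,1,7,1,2](2) P2=[6,6,4,6,3,4](0)
Move 5: P1 pit0 -> P1=[0,1,2,8,2,2](2) P2=[6,6,4,6,3,4](0)
Move 6: P2 pit0 -> P1=[0,1,2,8,2,2](2) P2=[0,7,5,7,4,5](1)
Move 7: P1 pit3 -> P1=[0,1,2,0,3,3](3) P2=[1,8,6,8,5,5](1)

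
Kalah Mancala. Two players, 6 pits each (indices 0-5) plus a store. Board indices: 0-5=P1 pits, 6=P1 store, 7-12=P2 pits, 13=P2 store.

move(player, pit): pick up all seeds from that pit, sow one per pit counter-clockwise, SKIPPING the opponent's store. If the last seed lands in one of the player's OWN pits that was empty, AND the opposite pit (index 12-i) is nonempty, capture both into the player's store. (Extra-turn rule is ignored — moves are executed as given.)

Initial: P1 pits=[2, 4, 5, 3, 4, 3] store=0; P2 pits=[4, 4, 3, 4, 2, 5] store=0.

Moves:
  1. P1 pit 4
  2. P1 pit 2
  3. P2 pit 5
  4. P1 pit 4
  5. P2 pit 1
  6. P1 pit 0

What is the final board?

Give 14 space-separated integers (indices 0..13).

Move 1: P1 pit4 -> P1=[2,4,5,3,0,4](1) P2=[5,5,3,4,2,5](0)
Move 2: P1 pit2 -> P1=[2,4,0,4,1,5](2) P2=[6,5,3,4,2,5](0)
Move 3: P2 pit5 -> P1=[3,5,1,5,1,5](2) P2=[6,5,3,4,2,0](1)
Move 4: P1 pit4 -> P1=[3,5,1,5,0,6](2) P2=[6,5,3,4,2,0](1)
Move 5: P2 pit1 -> P1=[3,5,1,5,0,6](2) P2=[6,0,4,5,3,1](2)
Move 6: P1 pit0 -> P1=[0,6,2,6,0,6](2) P2=[6,0,4,5,3,1](2)

Answer: 0 6 2 6 0 6 2 6 0 4 5 3 1 2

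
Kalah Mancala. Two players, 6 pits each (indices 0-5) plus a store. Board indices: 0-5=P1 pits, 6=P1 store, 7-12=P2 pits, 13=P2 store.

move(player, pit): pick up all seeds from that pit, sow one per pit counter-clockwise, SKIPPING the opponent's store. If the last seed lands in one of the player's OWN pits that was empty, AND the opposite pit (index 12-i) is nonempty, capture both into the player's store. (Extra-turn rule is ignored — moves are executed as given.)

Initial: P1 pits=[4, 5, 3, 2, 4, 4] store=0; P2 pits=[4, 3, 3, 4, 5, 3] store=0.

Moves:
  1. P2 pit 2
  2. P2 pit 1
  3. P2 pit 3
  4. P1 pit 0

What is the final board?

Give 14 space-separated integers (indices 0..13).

Move 1: P2 pit2 -> P1=[4,5,3,2,4,4](0) P2=[4,3,0,5,6,4](0)
Move 2: P2 pit1 -> P1=[4,5,3,2,4,4](0) P2=[4,0,1,6,7,4](0)
Move 3: P2 pit3 -> P1=[5,6,4,2,4,4](0) P2=[4,0,1,0,8,5](1)
Move 4: P1 pit0 -> P1=[0,7,5,3,5,5](0) P2=[4,0,1,0,8,5](1)

Answer: 0 7 5 3 5 5 0 4 0 1 0 8 5 1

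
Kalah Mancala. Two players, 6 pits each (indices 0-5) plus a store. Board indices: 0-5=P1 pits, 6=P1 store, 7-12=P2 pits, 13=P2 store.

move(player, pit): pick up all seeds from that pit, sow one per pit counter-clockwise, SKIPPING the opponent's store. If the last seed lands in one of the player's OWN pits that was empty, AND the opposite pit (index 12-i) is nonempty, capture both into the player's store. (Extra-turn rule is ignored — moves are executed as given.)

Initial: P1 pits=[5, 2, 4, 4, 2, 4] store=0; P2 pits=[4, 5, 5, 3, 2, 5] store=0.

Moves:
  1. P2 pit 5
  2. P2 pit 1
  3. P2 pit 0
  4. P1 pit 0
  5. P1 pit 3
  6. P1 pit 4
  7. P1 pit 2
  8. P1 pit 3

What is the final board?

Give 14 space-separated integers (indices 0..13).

Answer: 0 4 0 0 2 8 4 3 4 8 5 4 1 2

Derivation:
Move 1: P2 pit5 -> P1=[6,3,5,5,2,4](0) P2=[4,5,5,3,2,0](1)
Move 2: P2 pit1 -> P1=[6,3,5,5,2,4](0) P2=[4,0,6,4,3,1](2)
Move 3: P2 pit0 -> P1=[6,3,5,5,2,4](0) P2=[0,1,7,5,4,1](2)
Move 4: P1 pit0 -> P1=[0,4,6,6,3,5](1) P2=[0,1,7,5,4,1](2)
Move 5: P1 pit3 -> P1=[0,4,6,0,4,6](2) P2=[1,2,8,5,4,1](2)
Move 6: P1 pit4 -> P1=[0,4,6,0,0,7](3) P2=[2,3,8,5,4,1](2)
Move 7: P1 pit2 -> P1=[0,4,0,1,1,8](4) P2=[3,4,8,5,4,1](2)
Move 8: P1 pit3 -> P1=[0,4,0,0,2,8](4) P2=[3,4,8,5,4,1](2)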